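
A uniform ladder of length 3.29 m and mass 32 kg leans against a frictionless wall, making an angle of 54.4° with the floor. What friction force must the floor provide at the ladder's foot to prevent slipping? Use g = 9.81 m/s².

f ≈ 112 N

Choose the foot of the ladder as the axis so the floor normal and friction both act there and drop out.
Ladder weight 32×9.81 = 313.9 N acts at 1.645 m along the ladder; its horizontal arm is 1.645·cos54.4° = 0.9576 m → τ = 300.6 N·m clockwise.
Wall normal N acts horizontally at the top; its moment arm is the height L sinθ = 3.29·sin54.4° = 2.675 m, counterclockwise.
Στ = 0 ⇒ N × 2.675 = 300.6 ⇒ N = 112 N.
ΣFx = 0: friction at the foot balances the wall's push, so f = N_wall = 112 N.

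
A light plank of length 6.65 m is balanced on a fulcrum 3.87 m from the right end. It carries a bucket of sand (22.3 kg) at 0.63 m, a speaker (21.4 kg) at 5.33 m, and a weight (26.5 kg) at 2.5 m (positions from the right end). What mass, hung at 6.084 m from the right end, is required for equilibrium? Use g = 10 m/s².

m ≈ 34.9 kg

Taking torques about the fulcrum (at 3.87 m from the right end):
Bucket of sand: 22.3 × 10 = 223 N down at 0.63 m → arm 3.24 m, τ = 223 × 3.24 = 722.5 N·m clockwise.
Speaker: 21.4 × 10 = 214 N down at 5.33 m → arm 1.46 m, τ = 214 × 1.46 = 312.4 N·m counterclockwise.
Weight: 26.5 × 10 = 265 N down at 2.5 m → arm 1.37 m, τ = 265 × 1.37 = 363.1 N·m clockwise.
Net moment of known loads = 773.2 N·m clockwise.
An unknown mass m at 6.084 m has arm 2.214 m; its moment is m·g·2.214 counterclockwise.
Balancing moments: m × 10 × 2.214 = 773.2, giving m = 773.2 / (10 × 2.214) = 34.9 kg.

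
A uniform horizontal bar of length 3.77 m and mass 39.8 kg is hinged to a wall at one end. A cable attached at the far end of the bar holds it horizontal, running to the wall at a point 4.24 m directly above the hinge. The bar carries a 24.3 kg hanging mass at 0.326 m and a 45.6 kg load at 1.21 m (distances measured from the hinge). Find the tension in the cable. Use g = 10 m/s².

Take moments about the hinge.
Beam weight: 39.8 × 10 = 398 N down at 1.885 m → arm 1.885 m, τ = 398 × 1.885 = 750.2 N·m clockwise.
Hanging mass: 24.3 × 10 = 243 N down at 0.326 m → arm 0.326 m, τ = 243 × 0.326 = 79.22 N·m clockwise.
Load: 45.6 × 10 = 456 N down at 1.21 m → arm 1.21 m, τ = 456 × 1.21 = 551.8 N·m clockwise.
Total clockwise load moment = 1381 N·m.
The cable tension T acts at 3.77 m; only its component perpendicular to the bar, T sinθ, produces torque. sinθ = h/√(h²+d²) = 4.24/√(4.24²+3.77²) = 0.7473.
Balancing moments: T × 3.77 × 0.7473 = 1381, giving T = 1381 / 2.817 = 490 N.

T ≈ 490 N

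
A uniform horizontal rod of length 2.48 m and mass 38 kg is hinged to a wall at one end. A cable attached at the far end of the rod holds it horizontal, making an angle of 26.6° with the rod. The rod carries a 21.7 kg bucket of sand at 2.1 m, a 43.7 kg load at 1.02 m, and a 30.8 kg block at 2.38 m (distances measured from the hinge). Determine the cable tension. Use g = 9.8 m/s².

Take moments about the hinge.
Beam weight: 38 × 9.8 = 372.4 N down at 1.24 m → arm 1.24 m, τ = 372.4 × 1.24 = 461.8 N·m clockwise.
Bucket of sand: 21.7 × 9.8 = 212.7 N down at 2.1 m → arm 2.1 m, τ = 212.7 × 2.1 = 446.7 N·m clockwise.
Load: 43.7 × 9.8 = 428.3 N down at 1.02 m → arm 1.02 m, τ = 428.3 × 1.02 = 436.9 N·m clockwise.
Block: 30.8 × 9.8 = 301.8 N down at 2.38 m → arm 2.38 m, τ = 301.8 × 2.38 = 718.3 N·m clockwise.
Total clockwise load moment = 2064 N·m.
The cable tension T acts at 2.48 m; only its component perpendicular to the rod, T sinθ, produces torque. sin 26.6° = 0.4478.
For rotational equilibrium, T × 2.48 × 0.4478 = 2064, so T = 2064 / 1.111 = 1860 N.

T ≈ 1860 N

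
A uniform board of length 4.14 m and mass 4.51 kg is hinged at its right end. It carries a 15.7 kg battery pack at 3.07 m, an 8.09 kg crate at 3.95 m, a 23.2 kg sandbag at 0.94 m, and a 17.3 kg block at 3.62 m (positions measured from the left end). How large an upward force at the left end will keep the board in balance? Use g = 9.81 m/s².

About the right end:
Beam weight: 4.51 × 9.81 = 44.24 N down at 2.07 m → arm 2.07 m, τ = 44.24 × 2.07 = 91.58 N·m counterclockwise.
Battery pack: 15.7 × 9.81 = 154 N down at 3.07 m → arm 1.07 m, τ = 154 × 1.07 = 164.8 N·m counterclockwise.
Crate: 8.09 × 9.81 = 79.36 N down at 3.95 m → arm 0.19 m, τ = 79.36 × 0.19 = 15.08 N·m counterclockwise.
Sandbag: 23.2 × 9.81 = 227.6 N down at 0.94 m → arm 3.2 m, τ = 227.6 × 3.2 = 728.3 N·m counterclockwise.
Block: 17.3 × 9.81 = 169.7 N down at 3.62 m → arm 0.52 m, τ = 169.7 × 0.52 = 88.24 N·m counterclockwise.
Net moment of the loads = 1088 N·m counterclockwise.
The upward force F acts at the left end, arm 4.14 m, giving F × 4.14 clockwise.
For rotational equilibrium, F × 4.14 = 1088, so F = 1088 / 4.14 = 263 N.

F ≈ 263 N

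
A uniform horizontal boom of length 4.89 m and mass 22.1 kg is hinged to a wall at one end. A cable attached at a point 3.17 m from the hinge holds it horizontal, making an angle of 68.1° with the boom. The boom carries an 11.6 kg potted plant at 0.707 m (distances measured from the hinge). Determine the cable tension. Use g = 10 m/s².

Sum moments about the hinge (the unknown hinge reaction has zero arm there).
Beam weight: 22.1 × 10 = 221 N down at 2.445 m → arm 2.445 m, τ = 221 × 2.445 = 540.3 N·m clockwise.
Potted plant: 11.6 × 10 = 116 N down at 0.707 m → arm 0.707 m, τ = 116 × 0.707 = 82.01 N·m clockwise.
Total clockwise load moment = 622.3 N·m.
The cable tension T acts at 3.17 m; only its component perpendicular to the boom, T sinθ, produces torque. sin 68.1° = 0.9278.
Balancing moments: T × 3.17 × 0.9278 = 622.3, giving T = 622.3 / 2.941 = 212 N.

T ≈ 212 N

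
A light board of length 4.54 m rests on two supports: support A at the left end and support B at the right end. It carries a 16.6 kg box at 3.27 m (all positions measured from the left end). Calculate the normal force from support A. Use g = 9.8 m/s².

R_A ≈ 45.5 N

Take moments about support B.
Box: 16.6 × 9.8 = 162.7 N down at 3.27 m → arm 1.27 m, τ = 162.7 × 1.27 = 206.6 N·m counterclockwise.
Net load moment about support B = 206.6 N·m counterclockwise.
Reaction R at support A is upward at 0 m, arm 4.54 m → moment R × 4.54 clockwise.
Στ = 0 ⇒ R × 4.54 = 206.6 ⇒ R = 45.5 N.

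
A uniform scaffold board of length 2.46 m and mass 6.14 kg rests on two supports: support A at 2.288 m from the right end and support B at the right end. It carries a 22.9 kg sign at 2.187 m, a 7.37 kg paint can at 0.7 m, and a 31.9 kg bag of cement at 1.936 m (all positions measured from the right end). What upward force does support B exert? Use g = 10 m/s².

R_B ≈ 139 N

Taking torques about support A:
Beam weight: 6.14 × 10 = 61.4 N down at 1.23 m → arm 1.058 m, τ = 61.4 × 1.058 = 64.96 N·m clockwise.
Sign: 22.9 × 10 = 229 N down at 2.187 m → arm 0.101 m, τ = 229 × 0.101 = 23.13 N·m clockwise.
Paint can: 7.37 × 10 = 73.7 N down at 0.7 m → arm 1.588 m, τ = 73.7 × 1.588 = 117 N·m clockwise.
Bag of cement: 31.9 × 10 = 319 N down at 1.936 m → arm 0.352 m, τ = 319 × 0.352 = 112.3 N·m clockwise.
Net load moment about support A = 317.4 N·m clockwise.
Reaction R at support B is upward at 0 m, arm 2.288 m → moment R × 2.288 counterclockwise.
Setting net torque to zero: R × 2.288 = 317.4 → R = 139 N.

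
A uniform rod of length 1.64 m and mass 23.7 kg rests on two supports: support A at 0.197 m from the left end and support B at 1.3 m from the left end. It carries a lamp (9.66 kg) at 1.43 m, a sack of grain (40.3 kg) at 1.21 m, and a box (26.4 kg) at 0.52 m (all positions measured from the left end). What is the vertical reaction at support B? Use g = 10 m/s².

R_B ≈ 689 N

Sum moments about support A (its reaction then has zero moment arm).
Beam weight: 23.7 × 10 = 237 N down at 0.82 m → arm 0.623 m, τ = 237 × 0.623 = 147.7 N·m clockwise.
Lamp: 9.66 × 10 = 96.6 N down at 1.43 m → arm 1.233 m, τ = 96.6 × 1.233 = 119.1 N·m clockwise.
Sack of grain: 40.3 × 10 = 403 N down at 1.21 m → arm 1.013 m, τ = 403 × 1.013 = 408.2 N·m clockwise.
Box: 26.4 × 10 = 264 N down at 0.52 m → arm 0.323 m, τ = 264 × 0.323 = 85.27 N·m clockwise.
Net load moment about support A = 760.3 N·m clockwise.
Reaction R at support B is upward at 1.3 m, arm 1.103 m → moment R × 1.103 counterclockwise.
Balancing moments: R × 1.103 = 760.3, giving R = 689 N.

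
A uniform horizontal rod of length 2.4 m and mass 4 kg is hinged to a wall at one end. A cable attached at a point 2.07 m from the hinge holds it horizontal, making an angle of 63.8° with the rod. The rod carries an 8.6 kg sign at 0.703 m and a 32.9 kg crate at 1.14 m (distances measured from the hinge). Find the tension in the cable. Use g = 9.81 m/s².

T ≈ 255 N

Choose the hinge as the axis so the unknown hinge reaction has zero arm there.
Beam weight: 4 × 9.81 = 39.24 N down at 1.2 m → arm 1.2 m, τ = 39.24 × 1.2 = 47.09 N·m clockwise.
Sign: 8.6 × 9.81 = 84.37 N down at 0.703 m → arm 0.703 m, τ = 84.37 × 0.703 = 59.31 N·m clockwise.
Crate: 32.9 × 9.81 = 322.7 N down at 1.14 m → arm 1.14 m, τ = 322.7 × 1.14 = 367.9 N·m clockwise.
Total clockwise load moment = 474.3 N·m.
The cable tension T acts at 2.07 m; only its component perpendicular to the rod, T sinθ, produces torque. sin 63.8° = 0.8973.
Setting net torque to zero: T × 2.07 × 0.8973 = 474.3 → T = 474.3 / 1.857 = 255 N.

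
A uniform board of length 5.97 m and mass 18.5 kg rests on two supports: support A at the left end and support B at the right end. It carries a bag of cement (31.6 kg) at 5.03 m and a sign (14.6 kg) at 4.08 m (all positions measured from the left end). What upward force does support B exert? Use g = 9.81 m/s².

Taking torques about support A:
Beam weight: 18.5 × 9.81 = 181.5 N down at 2.985 m → arm 2.985 m, τ = 181.5 × 2.985 = 541.8 N·m clockwise.
Bag of cement: 31.6 × 9.81 = 310 N down at 5.03 m → arm 5.03 m, τ = 310 × 5.03 = 1559 N·m clockwise.
Sign: 14.6 × 9.81 = 143.2 N down at 4.08 m → arm 4.08 m, τ = 143.2 × 4.08 = 584.3 N·m clockwise.
Net load moment about support A = 2685 N·m clockwise.
Reaction R at support B is upward at 5.97 m, arm 5.97 m → moment R × 5.97 counterclockwise.
For rotational equilibrium, R × 5.97 = 2685, so R = 450 N.

R_B ≈ 450 N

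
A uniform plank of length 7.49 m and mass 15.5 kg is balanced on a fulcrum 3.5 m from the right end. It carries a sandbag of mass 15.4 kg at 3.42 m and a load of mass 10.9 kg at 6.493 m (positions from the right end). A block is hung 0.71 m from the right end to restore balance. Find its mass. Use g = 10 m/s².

About the fulcrum (at 3.5 m from the right end):
Beam weight: 15.5 × 10 = 155 N down at 3.745 m → arm 0.245 m, τ = 155 × 0.245 = 37.98 N·m counterclockwise.
Sandbag: 15.4 × 10 = 154 N down at 3.42 m → arm 0.08 m, τ = 154 × 0.08 = 12.32 N·m clockwise.
Load: 10.9 × 10 = 109 N down at 6.493 m → arm 2.993 m, τ = 109 × 2.993 = 326.2 N·m counterclockwise.
Net moment of known loads = 351.9 N·m counterclockwise.
An unknown mass m at 0.71 m has arm 2.79 m; its moment is m·g·2.79 clockwise.
Balancing moments: m × 10 × 2.79 = 351.9, giving m = 351.9 / (10 × 2.79) = 12.6 kg.

m ≈ 12.6 kg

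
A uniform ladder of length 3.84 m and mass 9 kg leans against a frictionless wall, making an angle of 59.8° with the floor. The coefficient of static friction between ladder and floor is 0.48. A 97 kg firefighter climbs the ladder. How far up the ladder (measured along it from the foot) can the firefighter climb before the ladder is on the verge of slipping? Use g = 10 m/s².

About the foot of the ladder:
Ladder weight 9×10 = 90 N acts at 1.92 m along the ladder; its horizontal arm is 1.92·cos59.8° = 0.9658 m → τ = 86.92 N·m clockwise.
Firefighter weight 97×10 = 970 N at distance d → arm d·cos59.8° → τ = 970·d·0.503 clockwise.
Wall normal N at the top has arm L sinθ = 3.319 m counterclockwise, so Στ = 0 gives N·3.319 = 86.92 + 487.9·d.
ΣFy = 0 ⇒ N_floor = 1060 N, so the maximum friction is μ_s·N_floor = 0.48×1060 = 508.8 N. ΣFx = 0 ⇒ N_wall = f, so at the slipping point N = 508.8 N.
Substituting: 508.8×3.319 = 86.92 + 487.9·d ⇒ d = (1689 − 86.92) / 487.9 = 3.28 m.

d ≈ 3.28 m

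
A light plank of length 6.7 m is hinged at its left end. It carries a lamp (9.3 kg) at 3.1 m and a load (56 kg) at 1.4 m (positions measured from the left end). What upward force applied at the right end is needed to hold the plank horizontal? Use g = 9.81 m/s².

F ≈ 157 N

Take moments about the left end.
Lamp: 9.3 × 9.81 = 91.23 N down at 3.1 m → arm 3.1 m, τ = 91.23 × 3.1 = 282.8 N·m clockwise.
Load: 56 × 9.81 = 549.4 N down at 1.4 m → arm 1.4 m, τ = 549.4 × 1.4 = 769.2 N·m clockwise.
Net moment of the loads = 1052 N·m clockwise.
The upward force F acts at the right end, arm 6.7 m, giving F × 6.7 counterclockwise.
Setting net torque to zero: F × 6.7 = 1052 → F = 1052 / 6.7 = 157 N.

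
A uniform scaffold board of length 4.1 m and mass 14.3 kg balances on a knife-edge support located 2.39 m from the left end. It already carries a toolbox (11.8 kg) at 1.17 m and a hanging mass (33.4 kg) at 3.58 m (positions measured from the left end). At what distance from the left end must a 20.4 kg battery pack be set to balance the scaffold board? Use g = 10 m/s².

Choose the knife-edge support (at 2.39 m from the left end) as the axis so the support reaction has zero arm there.
Beam weight: 14.3 × 10 = 143 N down at 2.05 m → arm 0.34 m, τ = 143 × 0.34 = 48.62 N·m counterclockwise.
Toolbox: 11.8 × 10 = 118 N down at 1.17 m → arm 1.22 m, τ = 118 × 1.22 = 144 N·m counterclockwise.
Hanging mass: 33.4 × 10 = 334 N down at 3.58 m → arm 1.19 m, τ = 334 × 1.19 = 397.5 N·m clockwise.
Net moment of existing loads = 204.9 N·m clockwise.
The battery pack weighs 20.4 × 10 = 204 N and must supply an equal counterclockwise moment, so its lever arm about the knife-edge support is 204.9 / 204 = 1 m.
That puts it at 2.39 − 1 = 1.39 m from the left end.

x ≈ 1.39 m from the left end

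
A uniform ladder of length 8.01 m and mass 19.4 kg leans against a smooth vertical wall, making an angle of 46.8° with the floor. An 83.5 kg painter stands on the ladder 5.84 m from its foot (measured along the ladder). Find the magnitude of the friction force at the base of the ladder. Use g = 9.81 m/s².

f ≈ 650 N

Take moments about the foot of the ladder.
Ladder weight 19.4×9.81 = 190.3 N acts at 4.005 m along the ladder; its horizontal arm is 4.005·cos46.8° = 2.742 m → τ = 521.8 N·m clockwise.
Painter: 83.5×9.81 = 819.1 N at 5.84 m → arm 3.998 m → τ = 3275 N·m clockwise.
Wall normal N acts horizontally at the top; its moment arm is the height L sinθ = 8.01·sin46.8° = 5.839 m, counterclockwise.
Balancing moments: N × 5.839 = 3797, giving N = 650 N.
ΣFx = 0: friction at the foot balances the wall's push, so f = N_wall = 650 N.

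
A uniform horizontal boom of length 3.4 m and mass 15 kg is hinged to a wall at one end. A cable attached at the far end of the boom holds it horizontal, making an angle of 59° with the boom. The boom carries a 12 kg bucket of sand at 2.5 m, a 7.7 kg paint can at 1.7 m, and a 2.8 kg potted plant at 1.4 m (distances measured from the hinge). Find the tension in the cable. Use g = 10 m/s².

Sum moments about the hinge (the unknown hinge reaction has zero arm there).
Beam weight: 15 × 10 = 150 N down at 1.7 m → arm 1.7 m, τ = 150 × 1.7 = 255 N·m clockwise.
Bucket of sand: 12 × 10 = 120 N down at 2.5 m → arm 2.5 m, τ = 120 × 2.5 = 300 N·m clockwise.
Paint can: 7.7 × 10 = 77 N down at 1.7 m → arm 1.7 m, τ = 77 × 1.7 = 130.9 N·m clockwise.
Potted plant: 2.8 × 10 = 28 N down at 1.4 m → arm 1.4 m, τ = 28 × 1.4 = 39.2 N·m clockwise.
Total clockwise load moment = 725.1 N·m.
The cable tension T acts at 3.4 m; only its component perpendicular to the boom, T sinθ, produces torque. sin 59° = 0.8572.
Setting net torque to zero: T × 3.4 × 0.8572 = 725.1 → T = 725.1 / 2.914 = 249 N.

T ≈ 249 N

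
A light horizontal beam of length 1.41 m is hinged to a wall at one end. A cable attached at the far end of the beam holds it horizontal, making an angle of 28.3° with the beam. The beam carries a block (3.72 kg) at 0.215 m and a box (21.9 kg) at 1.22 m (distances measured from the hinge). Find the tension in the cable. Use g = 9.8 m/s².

About the hinge:
Block: 3.72 × 9.8 = 36.46 N down at 0.215 m → arm 0.215 m, τ = 36.46 × 0.215 = 7.839 N·m clockwise.
Box: 21.9 × 9.8 = 214.6 N down at 1.22 m → arm 1.22 m, τ = 214.6 × 1.22 = 261.8 N·m clockwise.
Total clockwise load moment = 269.6 N·m.
The cable tension T acts at 1.41 m; only its component perpendicular to the beam, T sinθ, produces torque. sin 28.3° = 0.4741.
For rotational equilibrium, T × 1.41 × 0.4741 = 269.6, so T = 269.6 / 0.6685 = 403 N.

T ≈ 403 N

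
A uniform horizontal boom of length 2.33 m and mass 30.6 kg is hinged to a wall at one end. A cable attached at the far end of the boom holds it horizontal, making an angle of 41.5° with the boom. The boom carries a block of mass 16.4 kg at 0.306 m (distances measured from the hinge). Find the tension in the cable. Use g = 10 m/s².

Sum moments about the hinge (the unknown hinge reaction has zero arm there).
Beam weight: 30.6 × 10 = 306 N down at 1.165 m → arm 1.165 m, τ = 306 × 1.165 = 356.5 N·m clockwise.
Block: 16.4 × 10 = 164 N down at 0.306 m → arm 0.306 m, τ = 164 × 0.306 = 50.18 N·m clockwise.
Total clockwise load moment = 406.7 N·m.
The cable tension T acts at 2.33 m; only its component perpendicular to the boom, T sinθ, produces torque. sin 41.5° = 0.6626.
Στ = 0 ⇒ T × 2.33 × 0.6626 = 406.7 ⇒ T = 406.7 / 1.544 = 263 N.

T ≈ 263 N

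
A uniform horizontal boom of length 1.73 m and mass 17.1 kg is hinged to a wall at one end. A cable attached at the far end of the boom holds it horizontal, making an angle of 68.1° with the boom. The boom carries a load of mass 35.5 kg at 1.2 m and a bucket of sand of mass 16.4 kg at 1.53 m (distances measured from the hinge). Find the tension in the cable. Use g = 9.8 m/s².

T ≈ 504 N

About the hinge:
Beam weight: 17.1 × 9.8 = 167.6 N down at 0.865 m → arm 0.865 m, τ = 167.6 × 0.865 = 145 N·m clockwise.
Load: 35.5 × 9.8 = 347.9 N down at 1.2 m → arm 1.2 m, τ = 347.9 × 1.2 = 417.5 N·m clockwise.
Bucket of sand: 16.4 × 9.8 = 160.7 N down at 1.53 m → arm 1.53 m, τ = 160.7 × 1.53 = 245.9 N·m clockwise.
Total clockwise load moment = 808.4 N·m.
The cable tension T acts at 1.73 m; only its component perpendicular to the boom, T sinθ, produces torque. sin 68.1° = 0.9278.
Balancing moments: T × 1.73 × 0.9278 = 808.4, giving T = 808.4 / 1.605 = 504 N.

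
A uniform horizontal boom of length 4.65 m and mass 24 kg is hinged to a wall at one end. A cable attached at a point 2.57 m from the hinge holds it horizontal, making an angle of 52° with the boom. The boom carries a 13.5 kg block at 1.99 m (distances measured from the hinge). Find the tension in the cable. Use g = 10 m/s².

T ≈ 408 N

Taking torques about the hinge:
Beam weight: 24 × 10 = 240 N down at 2.325 m → arm 2.325 m, τ = 240 × 2.325 = 558 N·m clockwise.
Block: 13.5 × 10 = 135 N down at 1.99 m → arm 1.99 m, τ = 135 × 1.99 = 268.6 N·m clockwise.
Total clockwise load moment = 826.6 N·m.
The cable tension T acts at 2.57 m; only its component perpendicular to the boom, T sinθ, produces torque. sin 52° = 0.788.
For rotational equilibrium, T × 2.57 × 0.788 = 826.6, so T = 826.6 / 2.025 = 408 N.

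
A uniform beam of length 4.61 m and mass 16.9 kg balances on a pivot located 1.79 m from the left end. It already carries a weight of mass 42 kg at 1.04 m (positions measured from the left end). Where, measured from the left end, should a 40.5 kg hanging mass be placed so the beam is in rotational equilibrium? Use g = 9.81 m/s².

x ≈ 2.35 m from the left end

About the pivot (at 1.79 m from the left end):
Beam weight: 16.9 × 9.81 = 165.8 N down at 2.305 m → arm 0.515 m, τ = 165.8 × 0.515 = 85.39 N·m clockwise.
Weight: 42 × 9.81 = 412 N down at 1.04 m → arm 0.75 m, τ = 412 × 0.75 = 309 N·m counterclockwise.
Net moment of existing loads = 223.6 N·m counterclockwise.
The hanging mass weighs 40.5 × 9.81 = 397.3 N and must supply an equal clockwise moment, so its lever arm about the pivot is 223.6 / 397.3 = 0.563 m.
That puts it at 1.79 + 0.563 = 2.35 m from the left end.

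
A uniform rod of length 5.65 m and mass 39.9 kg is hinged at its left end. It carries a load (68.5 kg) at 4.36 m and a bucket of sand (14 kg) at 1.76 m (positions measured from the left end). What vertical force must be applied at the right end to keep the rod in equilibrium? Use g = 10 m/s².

Taking torques about the left end:
Beam weight: 39.9 × 10 = 399 N down at 2.825 m → arm 2.825 m, τ = 399 × 2.825 = 1127 N·m clockwise.
Load: 68.5 × 10 = 685 N down at 4.36 m → arm 4.36 m, τ = 685 × 4.36 = 2987 N·m clockwise.
Bucket of sand: 14 × 10 = 140 N down at 1.76 m → arm 1.76 m, τ = 140 × 1.76 = 246.4 N·m clockwise.
Net moment of the loads = 4360 N·m clockwise.
The upward force F acts at the right end, arm 5.65 m, giving F × 5.65 counterclockwise.
Στ = 0 ⇒ F × 5.65 = 4360 ⇒ F = 4360 / 5.65 = 772 N.

F ≈ 772 N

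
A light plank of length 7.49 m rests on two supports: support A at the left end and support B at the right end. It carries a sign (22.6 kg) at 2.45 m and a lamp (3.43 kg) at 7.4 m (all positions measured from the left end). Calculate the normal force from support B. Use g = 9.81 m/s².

R_B ≈ 106 N

Choose support A as the axis so its reaction then has zero moment arm.
Sign: 22.6 × 9.81 = 221.7 N down at 2.45 m → arm 2.45 m, τ = 221.7 × 2.45 = 543.2 N·m clockwise.
Lamp: 3.43 × 9.81 = 33.65 N down at 7.4 m → arm 7.4 m, τ = 33.65 × 7.4 = 249 N·m clockwise.
Net load moment about support A = 792.2 N·m clockwise.
Reaction R at support B is upward at 7.49 m, arm 7.49 m → moment R × 7.49 counterclockwise.
Στ = 0 ⇒ R × 7.49 = 792.2 ⇒ R = 106 N.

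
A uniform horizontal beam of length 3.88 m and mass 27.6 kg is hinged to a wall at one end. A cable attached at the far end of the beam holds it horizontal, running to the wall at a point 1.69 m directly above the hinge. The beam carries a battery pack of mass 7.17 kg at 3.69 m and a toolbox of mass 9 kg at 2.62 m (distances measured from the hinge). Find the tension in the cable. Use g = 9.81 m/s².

Taking torques about the hinge:
Beam weight: 27.6 × 9.81 = 270.8 N down at 1.94 m → arm 1.94 m, τ = 270.8 × 1.94 = 525.4 N·m clockwise.
Battery pack: 7.17 × 9.81 = 70.34 N down at 3.69 m → arm 3.69 m, τ = 70.34 × 3.69 = 259.6 N·m clockwise.
Toolbox: 9 × 9.81 = 88.29 N down at 2.62 m → arm 2.62 m, τ = 88.29 × 2.62 = 231.3 N·m clockwise.
Total clockwise load moment = 1016 N·m.
The cable tension T acts at 3.88 m; only its component perpendicular to the beam, T sinθ, produces torque. sinθ = h/√(h²+d²) = 1.69/√(1.69²+3.88²) = 0.3993.
Στ = 0 ⇒ T × 3.88 × 0.3993 = 1016 ⇒ T = 1016 / 1.549 = 656 N.

T ≈ 656 N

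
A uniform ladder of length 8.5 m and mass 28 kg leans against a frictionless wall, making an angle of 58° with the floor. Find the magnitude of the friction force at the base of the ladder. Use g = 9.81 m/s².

f ≈ 85.8 N

About the foot of the ladder:
Ladder weight 28×9.81 = 274.7 N acts at 4.25 m along the ladder; its horizontal arm is 4.25·cos58° = 2.252 m → τ = 618.6 N·m clockwise.
Wall normal N acts horizontally at the top; its moment arm is the height L sinθ = 8.5·sin58° = 7.208 m, counterclockwise.
For rotational equilibrium, N × 7.208 = 618.6, so N = 85.8 N.
ΣFx = 0: friction at the foot balances the wall's push, so f = N_wall = 85.8 N.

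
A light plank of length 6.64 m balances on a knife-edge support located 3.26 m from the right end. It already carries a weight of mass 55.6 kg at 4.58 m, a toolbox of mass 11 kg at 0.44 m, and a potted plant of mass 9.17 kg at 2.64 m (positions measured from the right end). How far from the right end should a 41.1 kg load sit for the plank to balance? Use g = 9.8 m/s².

x ≈ 2.37 m from the right end

Taking torques about the knife-edge support (at 3.26 m from the right end):
Weight: 55.6 × 9.8 = 544.9 N down at 4.58 m → arm 1.32 m, τ = 544.9 × 1.32 = 719.3 N·m counterclockwise.
Toolbox: 11 × 9.8 = 107.8 N down at 0.44 m → arm 2.82 m, τ = 107.8 × 2.82 = 304 N·m clockwise.
Potted plant: 9.17 × 9.8 = 89.87 N down at 2.64 m → arm 0.62 m, τ = 89.87 × 0.62 = 55.72 N·m clockwise.
Net moment of existing loads = 359.6 N·m counterclockwise.
The load weighs 41.1 × 9.8 = 402.8 N and must supply an equal clockwise moment, so its lever arm about the knife-edge support is 359.6 / 402.8 = 0.893 m.
That puts it at 3.26 − 0.893 = 2.37 m from the right end.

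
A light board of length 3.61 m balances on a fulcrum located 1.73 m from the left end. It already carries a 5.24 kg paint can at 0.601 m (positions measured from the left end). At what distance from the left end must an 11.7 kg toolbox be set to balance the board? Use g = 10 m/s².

Choose the fulcrum (at 1.73 m from the left end) as the axis so the support reaction has zero arm there.
Paint can: 5.24 × 10 = 52.4 N down at 0.601 m → arm 1.129 m, τ = 52.4 × 1.129 = 59.16 N·m counterclockwise.
Net moment of existing loads = 59.16 N·m counterclockwise.
The toolbox weighs 11.7 × 10 = 117 N and must supply an equal clockwise moment, so its lever arm about the fulcrum is 59.16 / 117 = 0.506 m.
That puts it at 1.73 + 0.506 = 2.24 m from the left end.

x ≈ 2.24 m from the left end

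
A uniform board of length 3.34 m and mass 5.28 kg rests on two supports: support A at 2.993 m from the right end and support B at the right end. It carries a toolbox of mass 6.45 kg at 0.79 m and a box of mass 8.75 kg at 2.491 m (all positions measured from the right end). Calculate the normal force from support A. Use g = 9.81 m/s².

Sum moments about support B (its reaction then has zero moment arm).
Beam weight: 5.28 × 9.81 = 51.8 N down at 1.67 m → arm 1.67 m, τ = 51.8 × 1.67 = 86.51 N·m counterclockwise.
Toolbox: 6.45 × 9.81 = 63.27 N down at 0.79 m → arm 0.79 m, τ = 63.27 × 0.79 = 49.98 N·m counterclockwise.
Box: 8.75 × 9.81 = 85.84 N down at 2.491 m → arm 2.491 m, τ = 85.84 × 2.491 = 213.8 N·m counterclockwise.
Net load moment about support B = 350.3 N·m counterclockwise.
Reaction R at support A is upward at 2.993 m, arm 2.993 m → moment R × 2.993 clockwise.
Setting net torque to zero: R × 2.993 = 350.3 → R = 117 N.

R_A ≈ 117 N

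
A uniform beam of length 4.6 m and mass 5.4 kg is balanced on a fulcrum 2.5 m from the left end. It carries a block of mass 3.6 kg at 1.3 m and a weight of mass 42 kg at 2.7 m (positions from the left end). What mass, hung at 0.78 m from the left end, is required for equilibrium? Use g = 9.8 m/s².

m ≈ 1.74 kg

Taking torques about the fulcrum (at 2.5 m from the left end):
Beam weight: 5.4 × 9.8 = 52.92 N down at 2.3 m → arm 0.2 m, τ = 52.92 × 0.2 = 10.58 N·m counterclockwise.
Block: 3.6 × 9.8 = 35.28 N down at 1.3 m → arm 1.2 m, τ = 35.28 × 1.2 = 42.34 N·m counterclockwise.
Weight: 42 × 9.8 = 411.6 N down at 2.7 m → arm 0.2 m, τ = 411.6 × 0.2 = 82.32 N·m clockwise.
Net moment of known loads = 29.4 N·m clockwise.
An unknown mass m at 0.78 m has arm 1.72 m; its moment is m·g·1.72 counterclockwise.
Στ = 0 ⇒ m × 9.8 × 1.72 = 29.4 ⇒ m = 29.4 / (9.8 × 1.72) = 1.74 kg.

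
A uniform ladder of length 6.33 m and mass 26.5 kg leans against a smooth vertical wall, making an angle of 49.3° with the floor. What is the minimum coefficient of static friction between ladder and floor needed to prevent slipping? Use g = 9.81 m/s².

μ_min ≈ 0.43

Choose the foot of the ladder as the axis so the floor normal and friction both act there and drop out.
Ladder weight 26.5×9.81 = 260 N acts at 3.165 m along the ladder; its horizontal arm is 3.165·cos49.3° = 2.064 m → τ = 536.6 N·m clockwise.
Wall normal N acts horizontally at the top; its moment arm is the height L sinθ = 6.33·sin49.3° = 4.799 m, counterclockwise.
Setting net torque to zero: N × 4.799 = 536.6 → N = 111.8 N.
ΣFx = 0 ⇒ f = N_wall = 111.8 N. ΣFy = 0 ⇒ N_floor = 260 N.
μ_min = f / N_floor = 111.8 / 260 = 0.43.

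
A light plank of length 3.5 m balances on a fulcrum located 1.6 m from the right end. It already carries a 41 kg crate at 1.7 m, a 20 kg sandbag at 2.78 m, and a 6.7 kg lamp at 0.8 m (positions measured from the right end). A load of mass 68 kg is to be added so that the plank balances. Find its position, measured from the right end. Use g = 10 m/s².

Sum moments about the fulcrum (at 1.6 m from the right end) (the support reaction has zero arm there).
Crate: 41 × 10 = 410 N down at 1.7 m → arm 0.1 m, τ = 410 × 0.1 = 41 N·m counterclockwise.
Sandbag: 20 × 10 = 200 N down at 2.78 m → arm 1.18 m, τ = 200 × 1.18 = 236 N·m counterclockwise.
Lamp: 6.7 × 10 = 67 N down at 0.8 m → arm 0.8 m, τ = 67 × 0.8 = 53.6 N·m clockwise.
Net moment of existing loads = 223.4 N·m counterclockwise.
The load weighs 68 × 10 = 680 N and must supply an equal clockwise moment, so its lever arm about the fulcrum is 223.4 / 680 = 0.329 m.
That puts it at 1.6 − 0.329 = 1.27 m from the right end.

x ≈ 1.27 m from the right end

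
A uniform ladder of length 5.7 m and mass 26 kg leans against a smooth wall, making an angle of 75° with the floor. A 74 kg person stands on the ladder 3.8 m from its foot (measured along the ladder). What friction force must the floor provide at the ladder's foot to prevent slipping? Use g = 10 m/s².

About the foot of the ladder:
Ladder weight 26×10 = 260 N acts at 2.85 m along the ladder; its horizontal arm is 2.85·cos75° = 0.7376 m → τ = 191.8 N·m clockwise.
Person: 74×10 = 740 N at 3.8 m → arm 0.9835 m → τ = 727.8 N·m clockwise.
Wall normal N acts horizontally at the top; its moment arm is the height L sinθ = 5.7·sin75° = 5.506 m, counterclockwise.
Balancing moments: N × 5.506 = 919.6, giving N = 167 N.
ΣFx = 0: friction at the foot balances the wall's push, so f = N_wall = 167 N.

f ≈ 167 N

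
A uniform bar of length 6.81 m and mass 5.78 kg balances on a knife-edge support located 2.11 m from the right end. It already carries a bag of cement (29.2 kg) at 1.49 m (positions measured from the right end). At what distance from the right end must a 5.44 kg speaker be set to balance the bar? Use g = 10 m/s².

x ≈ 4.06 m from the right end

Take moments about the knife-edge support (at 2.11 m from the right end).
Beam weight: 5.78 × 10 = 57.8 N down at 3.405 m → arm 1.295 m, τ = 57.8 × 1.295 = 74.85 N·m counterclockwise.
Bag of cement: 29.2 × 10 = 292 N down at 1.49 m → arm 0.62 m, τ = 292 × 0.62 = 181 N·m clockwise.
Net moment of existing loads = 106.2 N·m clockwise.
The speaker weighs 5.44 × 10 = 54.4 N and must supply an equal counterclockwise moment, so its lever arm about the knife-edge support is 106.2 / 54.4 = 1.95 m.
That puts it at 2.11 + 1.95 = 4.06 m from the right end.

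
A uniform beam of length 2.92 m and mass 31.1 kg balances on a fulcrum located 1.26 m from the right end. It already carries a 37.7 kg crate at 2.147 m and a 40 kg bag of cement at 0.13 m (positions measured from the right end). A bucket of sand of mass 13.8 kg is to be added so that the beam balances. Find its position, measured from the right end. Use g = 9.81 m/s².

About the fulcrum (at 1.26 m from the right end):
Beam weight: 31.1 × 9.81 = 305.1 N down at 1.46 m → arm 0.2 m, τ = 305.1 × 0.2 = 61.02 N·m counterclockwise.
Crate: 37.7 × 9.81 = 369.8 N down at 2.147 m → arm 0.887 m, τ = 369.8 × 0.887 = 328 N·m counterclockwise.
Bag of cement: 40 × 9.81 = 392.4 N down at 0.13 m → arm 1.13 m, τ = 392.4 × 1.13 = 443.4 N·m clockwise.
Net moment of existing loads = 54.38 N·m clockwise.
The bucket of sand weighs 13.8 × 9.81 = 135.4 N and must supply an equal counterclockwise moment, so its lever arm about the fulcrum is 54.38 / 135.4 = 0.402 m.
That puts it at 1.26 + 0.402 = 1.66 m from the right end.

x ≈ 1.66 m from the right end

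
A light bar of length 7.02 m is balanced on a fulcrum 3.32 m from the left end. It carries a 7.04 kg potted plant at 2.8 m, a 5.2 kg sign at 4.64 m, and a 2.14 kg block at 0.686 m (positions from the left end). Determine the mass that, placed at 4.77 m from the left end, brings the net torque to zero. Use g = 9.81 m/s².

Take moments about the fulcrum (at 3.32 m from the left end).
Potted plant: 7.04 × 9.81 = 69.06 N down at 2.8 m → arm 0.52 m, τ = 69.06 × 0.52 = 35.91 N·m counterclockwise.
Sign: 5.2 × 9.81 = 51.01 N down at 4.64 m → arm 1.32 m, τ = 51.01 × 1.32 = 67.33 N·m clockwise.
Block: 2.14 × 9.81 = 20.99 N down at 0.686 m → arm 2.634 m, τ = 20.99 × 2.634 = 55.29 N·m counterclockwise.
Net moment of known loads = 23.87 N·m counterclockwise.
An unknown mass m at 4.77 m has arm 1.45 m; its moment is m·g·1.45 clockwise.
Balancing moments: m × 9.81 × 1.45 = 23.87, giving m = 23.87 / (9.81 × 1.45) = 1.68 kg.

m ≈ 1.68 kg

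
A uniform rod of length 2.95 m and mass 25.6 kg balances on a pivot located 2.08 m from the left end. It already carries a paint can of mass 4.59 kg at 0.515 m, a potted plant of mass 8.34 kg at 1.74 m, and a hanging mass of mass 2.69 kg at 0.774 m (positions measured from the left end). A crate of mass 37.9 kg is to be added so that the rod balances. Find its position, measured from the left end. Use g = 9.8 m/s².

Sum moments about the pivot (at 2.08 m from the left end) (the support reaction has zero arm there).
Beam weight: 25.6 × 9.8 = 250.9 N down at 1.475 m → arm 0.605 m, τ = 250.9 × 0.605 = 151.8 N·m counterclockwise.
Paint can: 4.59 × 9.8 = 44.98 N down at 0.515 m → arm 1.565 m, τ = 44.98 × 1.565 = 70.39 N·m counterclockwise.
Potted plant: 8.34 × 9.8 = 81.73 N down at 1.74 m → arm 0.34 m, τ = 81.73 × 0.34 = 27.79 N·m counterclockwise.
Hanging mass: 2.69 × 9.8 = 26.36 N down at 0.774 m → arm 1.306 m, τ = 26.36 × 1.306 = 34.43 N·m counterclockwise.
Net moment of existing loads = 284.4 N·m counterclockwise.
The crate weighs 37.9 × 9.8 = 371.4 N and must supply an equal clockwise moment, so its lever arm about the pivot is 284.4 / 371.4 = 0.766 m.
That puts it at 2.08 + 0.766 = 2.85 m from the left end.

x ≈ 2.85 m from the left end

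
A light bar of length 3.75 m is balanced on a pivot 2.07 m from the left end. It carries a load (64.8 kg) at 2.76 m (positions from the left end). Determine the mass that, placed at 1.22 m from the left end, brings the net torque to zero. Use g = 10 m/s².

About the pivot (at 2.07 m from the left end):
Load: 64.8 × 10 = 648 N down at 2.76 m → arm 0.69 m, τ = 648 × 0.69 = 447.1 N·m clockwise.
Net moment of known loads = 447.1 N·m clockwise.
An unknown mass m at 1.22 m has arm 0.85 m; its moment is m·g·0.85 counterclockwise.
Setting net torque to zero: m × 10 × 0.85 = 447.1 → m = 447.1 / (10 × 0.85) = 52.6 kg.

m ≈ 52.6 kg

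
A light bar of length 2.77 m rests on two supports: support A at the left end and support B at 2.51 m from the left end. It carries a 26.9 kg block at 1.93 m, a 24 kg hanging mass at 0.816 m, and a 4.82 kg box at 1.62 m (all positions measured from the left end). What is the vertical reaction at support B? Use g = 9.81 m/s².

R_B ≈ 310 N

Choose support A as the axis so its reaction then has zero moment arm.
Block: 26.9 × 9.81 = 263.9 N down at 1.93 m → arm 1.93 m, τ = 263.9 × 1.93 = 509.3 N·m clockwise.
Hanging mass: 24 × 9.81 = 235.4 N down at 0.816 m → arm 0.816 m, τ = 235.4 × 0.816 = 192.1 N·m clockwise.
Box: 4.82 × 9.81 = 47.28 N down at 1.62 m → arm 1.62 m, τ = 47.28 × 1.62 = 76.59 N·m clockwise.
Net load moment about support A = 778 N·m clockwise.
Reaction R at support B is upward at 2.51 m, arm 2.51 m → moment R × 2.51 counterclockwise.
Balancing moments: R × 2.51 = 778, giving R = 310 N.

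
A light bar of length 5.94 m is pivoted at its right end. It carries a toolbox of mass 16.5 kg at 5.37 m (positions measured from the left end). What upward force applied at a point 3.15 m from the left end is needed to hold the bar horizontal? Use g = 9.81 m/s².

Choose the right end as the axis so the unknown pivot reaction has zero arm there.
Toolbox: 16.5 × 9.81 = 161.9 N down at 5.37 m → arm 0.57 m, τ = 161.9 × 0.57 = 92.28 N·m counterclockwise.
Net moment of the loads = 92.28 N·m counterclockwise.
The upward force F acts at a point 3.15 m from the left end, arm 2.79 m, giving F × 2.79 clockwise.
Setting net torque to zero: F × 2.79 = 92.28 → F = 92.28 / 2.79 = 33.1 N.

F ≈ 33.1 N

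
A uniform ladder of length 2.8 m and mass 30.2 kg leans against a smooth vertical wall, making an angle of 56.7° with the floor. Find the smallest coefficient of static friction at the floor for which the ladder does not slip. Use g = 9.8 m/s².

μ_min ≈ 0.328

Choose the foot of the ladder as the axis so the floor normal and friction both act there and drop out.
Ladder weight 30.2×9.8 = 296 N acts at 1.4 m along the ladder; its horizontal arm is 1.4·cos56.7° = 0.7686 m → τ = 227.5 N·m clockwise.
Wall normal N acts horizontally at the top; its moment arm is the height L sinθ = 2.8·sin56.7° = 2.34 m, counterclockwise.
Balancing moments: N × 2.34 = 227.5, giving N = 97.22 N.
ΣFx = 0 ⇒ f = N_wall = 97.22 N. ΣFy = 0 ⇒ N_floor = 296 N.
μ_min = f / N_floor = 97.22 / 296 = 0.328.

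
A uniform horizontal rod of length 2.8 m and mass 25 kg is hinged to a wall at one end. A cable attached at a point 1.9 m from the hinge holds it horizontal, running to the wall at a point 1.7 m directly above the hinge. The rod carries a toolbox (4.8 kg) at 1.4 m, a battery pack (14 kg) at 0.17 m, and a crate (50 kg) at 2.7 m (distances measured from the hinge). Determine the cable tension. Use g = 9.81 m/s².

Choose the hinge as the axis so the unknown hinge reaction has zero arm there.
Beam weight: 25 × 9.81 = 245.2 N down at 1.4 m → arm 1.4 m, τ = 245.2 × 1.4 = 343.3 N·m clockwise.
Toolbox: 4.8 × 9.81 = 47.09 N down at 1.4 m → arm 1.4 m, τ = 47.09 × 1.4 = 65.93 N·m clockwise.
Battery pack: 14 × 9.81 = 137.3 N down at 0.17 m → arm 0.17 m, τ = 137.3 × 0.17 = 23.34 N·m clockwise.
Crate: 50 × 9.81 = 490.5 N down at 2.7 m → arm 2.7 m, τ = 490.5 × 2.7 = 1324 N·m clockwise.
Total clockwise load moment = 1757 N·m.
The cable tension T acts at 1.9 m; only its component perpendicular to the rod, T sinθ, produces torque. sinθ = h/√(h²+d²) = 1.7/√(1.7²+1.9²) = 0.6668.
For rotational equilibrium, T × 1.9 × 0.6668 = 1757, so T = 1757 / 1.267 = 1390 N.

T ≈ 1390 N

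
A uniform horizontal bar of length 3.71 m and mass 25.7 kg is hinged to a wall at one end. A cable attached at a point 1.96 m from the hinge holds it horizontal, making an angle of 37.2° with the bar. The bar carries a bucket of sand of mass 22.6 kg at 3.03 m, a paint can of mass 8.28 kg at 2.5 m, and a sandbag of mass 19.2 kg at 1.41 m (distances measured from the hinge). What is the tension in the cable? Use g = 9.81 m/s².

T ≈ 1360 N

Take moments about the hinge.
Beam weight: 25.7 × 9.81 = 252.1 N down at 1.855 m → arm 1.855 m, τ = 252.1 × 1.855 = 467.6 N·m clockwise.
Bucket of sand: 22.6 × 9.81 = 221.7 N down at 3.03 m → arm 3.03 m, τ = 221.7 × 3.03 = 671.8 N·m clockwise.
Paint can: 8.28 × 9.81 = 81.23 N down at 2.5 m → arm 2.5 m, τ = 81.23 × 2.5 = 203.1 N·m clockwise.
Sandbag: 19.2 × 9.81 = 188.4 N down at 1.41 m → arm 1.41 m, τ = 188.4 × 1.41 = 265.6 N·m clockwise.
Total clockwise load moment = 1608 N·m.
The cable tension T acts at 1.96 m; only its component perpendicular to the bar, T sinθ, produces torque. sin 37.2° = 0.6046.
For rotational equilibrium, T × 1.96 × 0.6046 = 1608, so T = 1608 / 1.185 = 1360 N.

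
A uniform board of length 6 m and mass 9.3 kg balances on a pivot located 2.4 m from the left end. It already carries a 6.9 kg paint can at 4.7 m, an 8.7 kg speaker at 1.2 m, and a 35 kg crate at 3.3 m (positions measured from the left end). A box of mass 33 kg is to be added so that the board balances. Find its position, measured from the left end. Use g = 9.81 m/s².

Take moments about the pivot (at 2.4 m from the left end).
Beam weight: 9.3 × 9.81 = 91.23 N down at 3 m → arm 0.6 m, τ = 91.23 × 0.6 = 54.74 N·m clockwise.
Paint can: 6.9 × 9.81 = 67.69 N down at 4.7 m → arm 2.3 m, τ = 67.69 × 2.3 = 155.7 N·m clockwise.
Speaker: 8.7 × 9.81 = 85.35 N down at 1.2 m → arm 1.2 m, τ = 85.35 × 1.2 = 102.4 N·m counterclockwise.
Crate: 35 × 9.81 = 343.4 N down at 3.3 m → arm 0.9 m, τ = 343.4 × 0.9 = 309.1 N·m clockwise.
Net moment of existing loads = 417.1 N·m clockwise.
The box weighs 33 × 9.81 = 323.7 N and must supply an equal counterclockwise moment, so its lever arm about the pivot is 417.1 / 323.7 = 1.29 m.
That puts it at 2.4 − 1.29 = 1.11 m from the left end.

x ≈ 1.11 m from the left end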